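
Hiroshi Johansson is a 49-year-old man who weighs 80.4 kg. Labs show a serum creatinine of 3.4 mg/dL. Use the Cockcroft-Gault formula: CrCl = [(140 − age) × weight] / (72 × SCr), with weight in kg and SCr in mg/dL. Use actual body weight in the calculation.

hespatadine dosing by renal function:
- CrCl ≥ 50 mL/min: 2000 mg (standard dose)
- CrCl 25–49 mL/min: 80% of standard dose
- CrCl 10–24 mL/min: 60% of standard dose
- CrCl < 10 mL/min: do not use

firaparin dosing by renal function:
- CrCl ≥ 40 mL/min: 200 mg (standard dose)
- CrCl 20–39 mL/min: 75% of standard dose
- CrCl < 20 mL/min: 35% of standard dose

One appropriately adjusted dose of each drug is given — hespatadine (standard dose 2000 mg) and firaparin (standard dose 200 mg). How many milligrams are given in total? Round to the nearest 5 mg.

CrCl = (140 − 49) × 80.4 / (72 × 3.4) = 7316.4 / 244.80 ≈ 29.9 mL/min
CrCl ≈ 30 mL/min.
hespatadine: 25–49 mL/min → 80% of 2000 mg = 1600 mg.
firaparin: 20–39 mL/min → 75% of 200 mg = 150 mg.
Total = 1600 + 150 = 1750 mg.

1750 mg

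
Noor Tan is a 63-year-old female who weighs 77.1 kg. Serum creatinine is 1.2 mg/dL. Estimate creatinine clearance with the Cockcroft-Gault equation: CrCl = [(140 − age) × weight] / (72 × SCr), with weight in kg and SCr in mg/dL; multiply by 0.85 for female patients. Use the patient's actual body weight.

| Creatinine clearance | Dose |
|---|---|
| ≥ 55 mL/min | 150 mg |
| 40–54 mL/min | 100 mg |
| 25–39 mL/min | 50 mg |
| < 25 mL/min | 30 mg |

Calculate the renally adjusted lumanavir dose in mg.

150 mg

CrCl = (140 − 63) × 77.1 / (72 × 1.2) × 0.85 = 5936.7 / 86.40 × 0.85 ≈ 58.4 mL/min
CrCl ≈ 58 mL/min → bracket ≥ 55 mL/min.
Dose for this bracket: 150 mg.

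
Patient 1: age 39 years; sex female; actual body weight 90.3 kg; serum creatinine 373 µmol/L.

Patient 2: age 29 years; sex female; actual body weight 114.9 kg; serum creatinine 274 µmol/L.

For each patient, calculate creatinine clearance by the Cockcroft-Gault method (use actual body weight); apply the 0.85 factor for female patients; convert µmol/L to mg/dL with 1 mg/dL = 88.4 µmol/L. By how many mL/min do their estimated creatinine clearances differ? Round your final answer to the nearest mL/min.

Patient 1: SCr = 373 / 88.4 = 4.219 mg/dL
Patient 1: CrCl = (140 − 39) × 90.3 / (72 × 4.219) × 0.85 = 9120.3 / 303.77 × 0.85 ≈ 25.5 mL/min
Patient 2: SCr = 274 / 88.4 = 3.1 mg/dL
Patient 2: CrCl = (140 − 29) × 114.9 / (72 × 3.1) × 0.85 = 12753.9 / 223.20 × 0.85 ≈ 48.6 mL/min
|25.5 − 48.6| = 23.1 mL/min

23 mL/min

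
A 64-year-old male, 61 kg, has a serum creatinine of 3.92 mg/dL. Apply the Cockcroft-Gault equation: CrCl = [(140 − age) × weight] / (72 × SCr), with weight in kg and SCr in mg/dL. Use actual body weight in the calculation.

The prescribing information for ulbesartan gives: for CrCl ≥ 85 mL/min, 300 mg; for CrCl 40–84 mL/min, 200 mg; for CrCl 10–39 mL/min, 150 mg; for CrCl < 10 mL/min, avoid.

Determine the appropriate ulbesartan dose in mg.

CrCl = (140 − 64) × 61 / (72 × 3.92) = 4636.0 / 282.24 ≈ 16.4 mL/min
CrCl ≈ 16 mL/min → bracket 10–39 mL/min.
Dose for this bracket: 150 mg.

150 mg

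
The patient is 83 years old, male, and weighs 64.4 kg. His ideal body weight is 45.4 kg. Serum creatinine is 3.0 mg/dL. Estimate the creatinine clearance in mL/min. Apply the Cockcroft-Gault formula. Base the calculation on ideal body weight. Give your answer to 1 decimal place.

12.0 mL/min

CrCl = (140 − 83) × 45.4 / (72 × 3) = 2587.8 / 216.00 ≈ 12.0 mL/min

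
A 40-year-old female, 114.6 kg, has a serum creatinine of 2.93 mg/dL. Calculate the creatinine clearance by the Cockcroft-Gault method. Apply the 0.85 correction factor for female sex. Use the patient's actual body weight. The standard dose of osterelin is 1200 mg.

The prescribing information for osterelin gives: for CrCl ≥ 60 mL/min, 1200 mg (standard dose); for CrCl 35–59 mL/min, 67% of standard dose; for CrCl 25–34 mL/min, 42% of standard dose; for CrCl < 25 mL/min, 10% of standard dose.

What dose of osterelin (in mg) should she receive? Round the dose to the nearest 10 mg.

CrCl = (140 − 40) × 114.6 / (72 × 2.93) × 0.85 = 11460.0 / 210.96 × 0.85 ≈ 46.2 mL/min
CrCl ≈ 46 mL/min → bracket 35–59 mL/min.
67% of 1200 mg = 804 mg → 800 mg

800 mg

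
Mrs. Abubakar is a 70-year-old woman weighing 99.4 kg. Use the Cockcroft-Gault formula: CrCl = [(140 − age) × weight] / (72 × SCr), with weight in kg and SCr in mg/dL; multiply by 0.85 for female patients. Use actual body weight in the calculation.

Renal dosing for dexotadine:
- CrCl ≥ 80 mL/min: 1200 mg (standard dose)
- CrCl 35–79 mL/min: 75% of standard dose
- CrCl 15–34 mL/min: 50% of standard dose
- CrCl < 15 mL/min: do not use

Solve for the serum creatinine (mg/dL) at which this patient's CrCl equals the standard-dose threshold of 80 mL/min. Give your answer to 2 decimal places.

1.03 mg/dL

Standard dose requires CrCl ≥ 80 mL/min.
Set (140 − 70) × 99.4 × 0.85 / (72 × SCr) = 80
SCr = (140 − 70) × 99.4 × 0.85 / (72 × 80) = 1.027 mg/dL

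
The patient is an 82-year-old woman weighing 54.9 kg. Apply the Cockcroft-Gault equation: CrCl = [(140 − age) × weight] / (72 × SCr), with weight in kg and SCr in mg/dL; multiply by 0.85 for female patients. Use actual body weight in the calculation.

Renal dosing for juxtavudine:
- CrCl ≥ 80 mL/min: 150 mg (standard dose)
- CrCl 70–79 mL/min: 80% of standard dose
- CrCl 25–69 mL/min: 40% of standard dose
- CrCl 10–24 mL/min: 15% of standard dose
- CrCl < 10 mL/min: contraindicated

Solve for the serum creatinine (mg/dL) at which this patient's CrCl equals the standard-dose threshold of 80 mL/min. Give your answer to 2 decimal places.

0.47 mg/dL

Standard dose requires CrCl ≥ 80 mL/min.
Set (140 − 82) × 54.9 × 0.85 / (72 × SCr) = 80
SCr = (140 − 82) × 54.9 × 0.85 / (72 × 80) = 0.470 mg/dL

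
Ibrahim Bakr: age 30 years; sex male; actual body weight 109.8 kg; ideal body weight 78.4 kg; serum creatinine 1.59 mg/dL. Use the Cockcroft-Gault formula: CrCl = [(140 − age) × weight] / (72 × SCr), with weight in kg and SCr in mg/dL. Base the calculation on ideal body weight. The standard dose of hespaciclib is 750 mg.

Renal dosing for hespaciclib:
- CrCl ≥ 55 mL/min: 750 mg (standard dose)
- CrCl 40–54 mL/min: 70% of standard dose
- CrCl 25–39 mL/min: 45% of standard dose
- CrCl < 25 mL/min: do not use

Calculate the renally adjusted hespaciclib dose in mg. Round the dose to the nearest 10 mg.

750 mg

CrCl = (140 − 30) × 78.4 / (72 × 1.59) = 8624.0 / 114.48 ≈ 75.3 mL/min
CrCl ≈ 75 mL/min → bracket ≥ 55 mL/min.
100% of 750 mg = 750 mg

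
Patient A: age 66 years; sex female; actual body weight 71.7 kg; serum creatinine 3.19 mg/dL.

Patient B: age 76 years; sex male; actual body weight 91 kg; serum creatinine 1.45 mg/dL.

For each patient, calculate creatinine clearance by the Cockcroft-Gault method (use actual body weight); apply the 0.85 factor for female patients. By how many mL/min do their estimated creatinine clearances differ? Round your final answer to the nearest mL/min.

36 mL/min

Patient A: CrCl = (140 − 66) × 71.7 / (72 × 3.19) × 0.85 = 5305.8 / 229.68 × 0.85 ≈ 19.6 mL/min
Patient B: CrCl = (140 − 76) × 91 / (72 × 1.45) = 5824.0 / 104.40 ≈ 55.8 mL/min
|19.6 − 55.8| = 36.2 mL/min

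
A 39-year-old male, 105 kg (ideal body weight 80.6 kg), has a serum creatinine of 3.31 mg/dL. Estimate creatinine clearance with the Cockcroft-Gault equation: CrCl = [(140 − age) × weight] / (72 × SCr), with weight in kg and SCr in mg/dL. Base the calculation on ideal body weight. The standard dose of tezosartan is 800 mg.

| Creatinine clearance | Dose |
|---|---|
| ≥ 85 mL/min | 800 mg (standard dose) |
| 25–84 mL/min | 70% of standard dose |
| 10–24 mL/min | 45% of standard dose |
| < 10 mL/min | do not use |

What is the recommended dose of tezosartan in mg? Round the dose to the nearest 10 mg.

560 mg

CrCl = (140 − 39) × 80.6 / (72 × 3.31) = 8140.6 / 238.32 ≈ 34.2 mL/min
CrCl ≈ 34 mL/min → bracket 25–84 mL/min.
70% of 800 mg = 560 mg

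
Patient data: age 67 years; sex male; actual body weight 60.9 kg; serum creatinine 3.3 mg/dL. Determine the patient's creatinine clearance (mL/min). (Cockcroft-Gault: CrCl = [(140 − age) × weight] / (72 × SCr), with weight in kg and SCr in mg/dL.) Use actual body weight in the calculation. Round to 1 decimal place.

18.7 mL/min

CrCl = (140 − 67) × 60.9 / (72 × 3.3) = 4445.7 / 237.60 ≈ 18.7 mL/min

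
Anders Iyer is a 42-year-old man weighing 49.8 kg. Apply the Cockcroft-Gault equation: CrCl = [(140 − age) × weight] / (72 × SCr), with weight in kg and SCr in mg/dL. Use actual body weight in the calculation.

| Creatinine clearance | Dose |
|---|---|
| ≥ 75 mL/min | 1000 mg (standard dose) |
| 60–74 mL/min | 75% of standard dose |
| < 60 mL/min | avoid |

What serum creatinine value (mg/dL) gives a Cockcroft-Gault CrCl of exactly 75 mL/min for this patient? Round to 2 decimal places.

Standard dose requires CrCl ≥ 75 mL/min.
Set (140 − 42) × 49.8 / (72 × SCr) = 75
SCr = (140 − 42) × 49.8 / (72 × 75) = 0.904 mg/dL

0.90 mg/dL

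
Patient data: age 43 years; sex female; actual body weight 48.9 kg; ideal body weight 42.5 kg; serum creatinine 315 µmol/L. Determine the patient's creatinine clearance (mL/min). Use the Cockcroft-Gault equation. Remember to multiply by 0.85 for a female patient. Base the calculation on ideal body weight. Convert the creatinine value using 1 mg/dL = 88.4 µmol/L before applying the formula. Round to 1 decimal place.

13.7 mL/min

SCr = 315 / 88.4 = 3.563 mg/dL
CrCl = (140 − 43) × 42.5 / (72 × 3.563) × 0.85 = 4122.5 / 256.54 × 0.85 ≈ 13.7 mL/min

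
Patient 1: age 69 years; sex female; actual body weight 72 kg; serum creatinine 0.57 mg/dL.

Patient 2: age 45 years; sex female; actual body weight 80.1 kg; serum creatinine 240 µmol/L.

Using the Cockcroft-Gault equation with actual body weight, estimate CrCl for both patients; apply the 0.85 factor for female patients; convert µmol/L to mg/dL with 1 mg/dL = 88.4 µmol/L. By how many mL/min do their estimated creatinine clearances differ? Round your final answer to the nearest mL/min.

73 mL/min

Patient 1: CrCl = (140 − 69) × 72 / (72 × 0.57) × 0.85 = 5112.0 / 41.04 × 0.85 ≈ 105.9 mL/min
Patient 2: SCr = 240 / 88.4 = 2.715 mg/dL
Patient 2: CrCl = (140 − 45) × 80.1 / (72 × 2.715) × 0.85 = 7609.5 / 195.48 × 0.85 ≈ 33.1 mL/min
|105.9 − 33.1| = 72.8 mL/min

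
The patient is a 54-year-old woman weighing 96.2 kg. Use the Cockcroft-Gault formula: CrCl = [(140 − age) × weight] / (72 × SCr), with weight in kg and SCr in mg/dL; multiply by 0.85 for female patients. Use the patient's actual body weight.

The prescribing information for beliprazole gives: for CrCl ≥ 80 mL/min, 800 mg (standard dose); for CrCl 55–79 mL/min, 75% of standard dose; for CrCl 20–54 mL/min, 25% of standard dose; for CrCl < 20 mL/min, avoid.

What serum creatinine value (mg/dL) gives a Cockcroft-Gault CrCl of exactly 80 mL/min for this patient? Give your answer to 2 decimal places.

1.22 mg/dL

Standard dose requires CrCl ≥ 80 mL/min.
Set (140 − 54) × 96.2 × 0.85 / (72 × SCr) = 80
SCr = (140 − 54) × 96.2 × 0.85 / (72 × 80) = 1.221 mg/dL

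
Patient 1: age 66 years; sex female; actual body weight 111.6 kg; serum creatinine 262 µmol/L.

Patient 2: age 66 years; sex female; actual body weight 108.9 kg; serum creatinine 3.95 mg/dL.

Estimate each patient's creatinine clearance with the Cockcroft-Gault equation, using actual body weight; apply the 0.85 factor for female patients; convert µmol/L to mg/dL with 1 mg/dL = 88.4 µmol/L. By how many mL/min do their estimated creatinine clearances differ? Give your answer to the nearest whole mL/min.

Patient 1: SCr = 262 / 88.4 = 2.964 mg/dL
Patient 1: CrCl = (140 − 66) × 111.6 / (72 × 2.964) × 0.85 = 8258.4 / 213.41 × 0.85 ≈ 32.9 mL/min
Patient 2: CrCl = (140 − 66) × 108.9 / (72 × 3.95) × 0.85 = 8058.6 / 284.40 × 0.85 ≈ 24.1 mL/min
|32.9 − 24.1| = 8.8 mL/min

9 mL/min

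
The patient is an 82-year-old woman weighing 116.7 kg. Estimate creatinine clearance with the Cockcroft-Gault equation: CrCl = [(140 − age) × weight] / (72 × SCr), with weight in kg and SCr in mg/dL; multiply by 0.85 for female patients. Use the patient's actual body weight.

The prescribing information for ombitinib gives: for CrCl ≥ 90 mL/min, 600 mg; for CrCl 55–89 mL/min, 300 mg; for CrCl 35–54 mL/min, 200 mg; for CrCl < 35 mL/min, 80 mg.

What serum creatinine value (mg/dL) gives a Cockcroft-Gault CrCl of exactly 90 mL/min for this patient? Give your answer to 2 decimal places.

Standard dose requires CrCl ≥ 90 mL/min.
Set (140 − 82) × 116.7 × 0.85 / (72 × SCr) = 90
SCr = (140 − 82) × 116.7 × 0.85 / (72 × 90) = 0.888 mg/dL

0.89 mg/dL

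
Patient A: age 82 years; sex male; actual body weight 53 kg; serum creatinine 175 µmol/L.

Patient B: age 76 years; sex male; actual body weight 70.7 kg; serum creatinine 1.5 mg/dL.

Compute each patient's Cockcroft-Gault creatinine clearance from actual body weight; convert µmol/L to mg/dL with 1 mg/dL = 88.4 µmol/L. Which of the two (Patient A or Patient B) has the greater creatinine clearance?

Patient B

Patient A: SCr = 175 / 88.4 = 1.98 mg/dL
Patient A: CrCl = (140 − 82) × 53 / (72 × 1.98) = 3074.0 / 142.56 ≈ 21.6 mL/min
Patient B: CrCl = (140 − 76) × 70.7 / (72 × 1.5) = 4524.8 / 108.00 ≈ 41.9 mL/min
21.6 vs 41.9 mL/min → Patient B is higher.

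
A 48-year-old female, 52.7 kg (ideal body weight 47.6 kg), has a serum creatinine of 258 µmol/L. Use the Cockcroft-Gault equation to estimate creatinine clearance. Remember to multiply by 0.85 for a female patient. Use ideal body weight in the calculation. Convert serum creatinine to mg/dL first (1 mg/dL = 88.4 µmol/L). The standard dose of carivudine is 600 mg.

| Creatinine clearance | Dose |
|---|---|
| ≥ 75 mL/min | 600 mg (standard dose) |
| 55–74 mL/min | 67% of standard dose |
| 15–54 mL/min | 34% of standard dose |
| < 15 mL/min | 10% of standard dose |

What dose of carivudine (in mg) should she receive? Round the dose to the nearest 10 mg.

SCr = 258 / 88.4 = 2.919 mg/dL
CrCl = (140 − 48) × 47.6 / (72 × 2.919) × 0.85 = 4379.2 / 210.17 × 0.85 ≈ 17.7 mL/min
CrCl ≈ 18 mL/min → bracket 15–54 mL/min.
34% of 600 mg = 204 mg → 200 mg

200 mg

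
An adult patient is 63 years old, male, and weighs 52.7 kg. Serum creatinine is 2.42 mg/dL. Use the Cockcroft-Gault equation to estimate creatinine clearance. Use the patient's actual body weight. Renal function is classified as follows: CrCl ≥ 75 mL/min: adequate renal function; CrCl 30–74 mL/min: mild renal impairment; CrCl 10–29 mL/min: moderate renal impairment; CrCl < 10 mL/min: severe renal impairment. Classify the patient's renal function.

CrCl = (140 − 63) × 52.7 / (72 × 2.42) = 4057.9 / 174.24 ≈ 23.3 mL/min
23 mL/min falls in the 'moderate renal impairment' range.

moderate renal impairment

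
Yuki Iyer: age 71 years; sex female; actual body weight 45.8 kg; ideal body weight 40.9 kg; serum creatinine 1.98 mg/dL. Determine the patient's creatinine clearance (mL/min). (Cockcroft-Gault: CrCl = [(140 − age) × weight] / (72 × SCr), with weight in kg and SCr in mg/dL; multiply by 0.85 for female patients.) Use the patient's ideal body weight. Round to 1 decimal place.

CrCl = (140 − 71) × 40.9 / (72 × 1.98) × 0.85 = 2822.1 / 142.56 × 0.85 ≈ 16.8 mL/min

16.8 mL/min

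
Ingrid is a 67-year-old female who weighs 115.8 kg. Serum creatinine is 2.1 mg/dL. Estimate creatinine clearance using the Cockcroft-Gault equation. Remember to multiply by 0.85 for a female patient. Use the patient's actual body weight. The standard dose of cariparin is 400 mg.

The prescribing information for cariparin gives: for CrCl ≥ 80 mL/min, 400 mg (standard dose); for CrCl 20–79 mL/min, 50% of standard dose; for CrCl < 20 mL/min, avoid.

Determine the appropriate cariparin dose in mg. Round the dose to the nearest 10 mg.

200 mg

CrCl = (140 − 67) × 115.8 / (72 × 2.1) × 0.85 = 8453.4 / 151.20 × 0.85 ≈ 47.5 mL/min
CrCl ≈ 48 mL/min → bracket 20–79 mL/min.
50% of 400 mg = 200 mg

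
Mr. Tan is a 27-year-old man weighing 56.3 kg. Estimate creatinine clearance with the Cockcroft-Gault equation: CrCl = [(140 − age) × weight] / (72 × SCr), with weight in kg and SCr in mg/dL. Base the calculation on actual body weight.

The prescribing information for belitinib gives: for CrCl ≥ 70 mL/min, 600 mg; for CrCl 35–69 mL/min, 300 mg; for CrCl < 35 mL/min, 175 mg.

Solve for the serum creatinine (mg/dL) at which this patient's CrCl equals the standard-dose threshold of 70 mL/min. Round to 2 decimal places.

Standard dose requires CrCl ≥ 70 mL/min.
Set (140 − 27) × 56.3 / (72 × SCr) = 70
SCr = (140 − 27) × 56.3 / (72 × 70) = 1.262 mg/dL

1.26 mg/dL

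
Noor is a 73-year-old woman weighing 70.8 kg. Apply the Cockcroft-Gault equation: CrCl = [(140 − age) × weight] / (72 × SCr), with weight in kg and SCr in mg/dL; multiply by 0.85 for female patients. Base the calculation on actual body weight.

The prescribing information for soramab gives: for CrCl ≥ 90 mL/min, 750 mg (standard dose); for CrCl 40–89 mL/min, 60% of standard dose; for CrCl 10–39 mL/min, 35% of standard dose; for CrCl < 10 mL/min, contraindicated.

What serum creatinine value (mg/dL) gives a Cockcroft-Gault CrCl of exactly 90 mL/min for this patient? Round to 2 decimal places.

Standard dose requires CrCl ≥ 90 mL/min.
Set (140 − 73) × 70.8 × 0.85 / (72 × SCr) = 90
SCr = (140 − 73) × 70.8 × 0.85 / (72 × 90) = 0.622 mg/dL

0.62 mg/dL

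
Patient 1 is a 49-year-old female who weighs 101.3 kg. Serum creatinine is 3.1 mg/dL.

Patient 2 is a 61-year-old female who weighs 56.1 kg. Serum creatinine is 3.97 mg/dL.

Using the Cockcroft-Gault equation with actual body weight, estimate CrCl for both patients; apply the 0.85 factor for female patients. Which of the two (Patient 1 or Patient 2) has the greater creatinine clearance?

Patient 1: CrCl = (140 − 49) × 101.3 / (72 × 3.1) × 0.85 = 9218.3 / 223.20 × 0.85 ≈ 35.1 mL/min
Patient 2: CrCl = (140 − 61) × 56.1 / (72 × 3.97) × 0.85 = 4431.9 / 285.84 × 0.85 ≈ 13.2 mL/min
35.1 vs 13.2 mL/min → Patient 1 is higher.

Patient 1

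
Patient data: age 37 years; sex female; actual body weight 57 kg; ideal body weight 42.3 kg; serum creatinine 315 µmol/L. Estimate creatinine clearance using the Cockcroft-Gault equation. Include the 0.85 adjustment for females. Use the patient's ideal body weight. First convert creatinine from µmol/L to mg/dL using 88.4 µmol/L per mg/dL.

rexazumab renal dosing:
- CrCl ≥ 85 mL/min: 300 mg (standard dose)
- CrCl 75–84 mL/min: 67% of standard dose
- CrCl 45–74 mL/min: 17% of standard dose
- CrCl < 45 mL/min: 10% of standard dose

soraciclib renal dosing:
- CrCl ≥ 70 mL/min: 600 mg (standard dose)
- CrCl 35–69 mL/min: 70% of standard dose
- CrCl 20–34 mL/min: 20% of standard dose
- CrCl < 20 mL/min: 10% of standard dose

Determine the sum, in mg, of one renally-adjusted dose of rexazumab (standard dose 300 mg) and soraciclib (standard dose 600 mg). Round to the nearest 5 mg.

SCr = 315 / 88.4 = 3.563 mg/dL
CrCl = (140 − 37) × 42.3 / (72 × 3.563) × 0.85 = 4356.9 / 256.54 × 0.85 ≈ 14.4 mL/min
CrCl ≈ 14 mL/min.
rexazumab: < 45 mL/min → 10% of 300 mg = 30 mg.
soraciclib: < 20 mL/min → 10% of 600 mg = 60 mg.
Total = 30 + 60 = 90 mg.

90 mg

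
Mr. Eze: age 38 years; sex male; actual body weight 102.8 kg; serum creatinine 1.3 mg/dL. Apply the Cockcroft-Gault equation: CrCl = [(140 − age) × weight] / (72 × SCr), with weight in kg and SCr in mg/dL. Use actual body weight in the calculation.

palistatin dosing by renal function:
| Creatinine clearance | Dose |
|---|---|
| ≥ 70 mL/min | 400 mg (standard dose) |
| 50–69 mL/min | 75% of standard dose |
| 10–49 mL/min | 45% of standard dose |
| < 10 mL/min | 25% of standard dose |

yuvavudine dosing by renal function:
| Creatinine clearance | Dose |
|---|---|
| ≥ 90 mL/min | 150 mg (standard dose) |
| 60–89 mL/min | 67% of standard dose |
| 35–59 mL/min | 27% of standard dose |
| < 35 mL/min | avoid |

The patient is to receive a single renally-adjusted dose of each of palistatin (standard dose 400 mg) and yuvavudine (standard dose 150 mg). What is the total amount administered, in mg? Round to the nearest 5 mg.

550 mg

CrCl = (140 − 38) × 102.8 / (72 × 1.3) = 10485.6 / 93.60 ≈ 112.0 mL/min
CrCl ≈ 112 mL/min.
palistatin: ≥ 70 mL/min → 100% of 400 mg = 400 mg.
yuvavudine: ≥ 90 mL/min → 100% of 150 mg = 150 mg.
Total = 400 + 150 = 550 mg.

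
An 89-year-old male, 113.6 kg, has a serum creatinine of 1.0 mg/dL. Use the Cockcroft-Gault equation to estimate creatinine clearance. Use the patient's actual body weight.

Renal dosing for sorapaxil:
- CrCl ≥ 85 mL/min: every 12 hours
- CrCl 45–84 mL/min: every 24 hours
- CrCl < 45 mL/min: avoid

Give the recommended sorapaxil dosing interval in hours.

CrCl = (140 − 89) × 113.6 / (72 × 1) = 5793.6 / 72.00 ≈ 80.5 mL/min
CrCl ≈ 80 mL/min → bracket 45–84 mL/min → every 24 hours.

every 24 hours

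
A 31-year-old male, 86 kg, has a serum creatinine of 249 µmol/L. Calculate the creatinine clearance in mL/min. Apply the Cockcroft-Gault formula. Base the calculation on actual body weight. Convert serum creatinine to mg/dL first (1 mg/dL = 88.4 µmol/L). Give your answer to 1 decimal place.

46.2 mL/min

SCr = 249 / 88.4 = 2.817 mg/dL
CrCl = (140 − 31) × 86 / (72 × 2.817) = 9374.0 / 202.82 ≈ 46.2 mL/min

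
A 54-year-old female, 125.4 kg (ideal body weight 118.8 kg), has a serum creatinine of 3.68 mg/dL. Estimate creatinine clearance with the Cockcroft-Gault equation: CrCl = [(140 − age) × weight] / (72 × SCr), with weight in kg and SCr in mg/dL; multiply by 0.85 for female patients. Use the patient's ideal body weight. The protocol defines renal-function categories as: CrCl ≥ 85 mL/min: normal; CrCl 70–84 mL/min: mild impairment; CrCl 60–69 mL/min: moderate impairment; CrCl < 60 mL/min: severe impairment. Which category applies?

severe impairment

CrCl = (140 − 54) × 118.8 / (72 × 3.68) × 0.85 = 10216.8 / 264.96 × 0.85 ≈ 32.8 mL/min
33 mL/min falls in the 'severe impairment' range.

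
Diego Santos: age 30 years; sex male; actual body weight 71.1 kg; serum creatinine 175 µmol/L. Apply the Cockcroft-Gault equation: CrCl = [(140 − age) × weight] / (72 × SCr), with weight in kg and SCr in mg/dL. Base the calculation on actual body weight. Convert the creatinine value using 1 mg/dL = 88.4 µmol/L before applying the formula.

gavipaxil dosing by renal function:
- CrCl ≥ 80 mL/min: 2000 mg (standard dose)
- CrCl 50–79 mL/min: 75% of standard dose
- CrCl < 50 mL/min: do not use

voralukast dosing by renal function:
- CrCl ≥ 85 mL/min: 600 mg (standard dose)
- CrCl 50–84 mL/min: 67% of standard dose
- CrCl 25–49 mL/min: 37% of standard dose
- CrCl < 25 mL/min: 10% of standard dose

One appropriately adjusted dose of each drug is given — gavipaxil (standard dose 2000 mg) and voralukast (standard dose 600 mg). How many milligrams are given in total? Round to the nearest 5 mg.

SCr = 175 / 88.4 = 1.98 mg/dL
CrCl = (140 − 30) × 71.1 / (72 × 1.98) = 7821.0 / 142.56 ≈ 54.9 mL/min
CrCl ≈ 55 mL/min.
gavipaxil: 50–79 mL/min → 75% of 2000 mg = 1500 mg.
voralukast: 50–84 mL/min → 67% of 600 mg = 402 mg.
Total = 1500 + 402 = 1902 mg.

1900 mg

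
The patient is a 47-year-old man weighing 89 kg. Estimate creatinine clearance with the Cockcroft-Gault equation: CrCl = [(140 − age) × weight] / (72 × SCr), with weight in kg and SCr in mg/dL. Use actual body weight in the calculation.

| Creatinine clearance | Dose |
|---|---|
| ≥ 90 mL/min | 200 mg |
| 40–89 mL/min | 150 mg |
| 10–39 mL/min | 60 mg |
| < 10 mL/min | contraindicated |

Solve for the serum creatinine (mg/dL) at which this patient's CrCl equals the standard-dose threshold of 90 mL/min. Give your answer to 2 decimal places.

1.28 mg/dL

Standard dose requires CrCl ≥ 90 mL/min.
Set (140 − 47) × 89 / (72 × SCr) = 90
SCr = (140 − 47) × 89 / (72 × 90) = 1.277 mg/dL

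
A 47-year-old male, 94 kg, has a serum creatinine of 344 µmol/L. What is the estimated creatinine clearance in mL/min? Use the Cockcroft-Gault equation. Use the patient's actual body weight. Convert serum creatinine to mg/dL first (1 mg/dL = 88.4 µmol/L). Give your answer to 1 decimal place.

31.2 mL/min

SCr = 344 / 88.4 = 3.891 mg/dL
CrCl = (140 − 47) × 94 / (72 × 3.891) = 8742.0 / 280.15 ≈ 31.2 mL/min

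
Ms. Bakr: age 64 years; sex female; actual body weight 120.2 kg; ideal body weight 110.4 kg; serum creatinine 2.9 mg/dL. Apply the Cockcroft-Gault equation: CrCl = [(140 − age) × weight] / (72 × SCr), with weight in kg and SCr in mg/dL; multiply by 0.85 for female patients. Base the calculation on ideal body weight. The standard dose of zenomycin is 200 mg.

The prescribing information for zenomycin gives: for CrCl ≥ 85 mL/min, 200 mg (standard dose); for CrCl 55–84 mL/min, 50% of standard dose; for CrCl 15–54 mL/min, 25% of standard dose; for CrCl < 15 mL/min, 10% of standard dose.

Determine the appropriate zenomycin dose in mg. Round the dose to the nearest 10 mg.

50 mg

CrCl = (140 − 64) × 110.4 / (72 × 2.9) × 0.85 = 8390.4 / 208.80 × 0.85 ≈ 34.2 mL/min
CrCl ≈ 34 mL/min → bracket 15–54 mL/min.
25% of 200 mg = 50 mg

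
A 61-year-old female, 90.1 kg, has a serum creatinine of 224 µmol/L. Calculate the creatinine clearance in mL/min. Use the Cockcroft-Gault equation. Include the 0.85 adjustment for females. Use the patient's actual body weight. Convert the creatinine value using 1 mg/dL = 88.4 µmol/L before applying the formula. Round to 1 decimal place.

33.2 mL/min

SCr = 224 / 88.4 = 2.534 mg/dL
CrCl = (140 − 61) × 90.1 / (72 × 2.534) × 0.85 = 7117.9 / 182.45 × 0.85 ≈ 33.2 mL/min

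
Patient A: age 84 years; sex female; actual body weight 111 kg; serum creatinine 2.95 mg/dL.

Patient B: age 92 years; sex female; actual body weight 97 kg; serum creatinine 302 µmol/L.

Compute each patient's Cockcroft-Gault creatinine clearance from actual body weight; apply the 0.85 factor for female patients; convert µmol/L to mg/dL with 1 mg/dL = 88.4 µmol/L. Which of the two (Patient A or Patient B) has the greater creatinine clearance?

Patient A

Patient A: CrCl = (140 − 84) × 111 / (72 × 2.95) × 0.85 = 6216.0 / 212.40 × 0.85 ≈ 24.9 mL/min
Patient B: SCr = 302 / 88.4 = 3.416 mg/dL
Patient B: CrCl = (140 − 92) × 97 / (72 × 3.416) × 0.85 = 4656.0 / 245.95 × 0.85 ≈ 16.1 mL/min
24.9 vs 16.1 mL/min → Patient A is higher.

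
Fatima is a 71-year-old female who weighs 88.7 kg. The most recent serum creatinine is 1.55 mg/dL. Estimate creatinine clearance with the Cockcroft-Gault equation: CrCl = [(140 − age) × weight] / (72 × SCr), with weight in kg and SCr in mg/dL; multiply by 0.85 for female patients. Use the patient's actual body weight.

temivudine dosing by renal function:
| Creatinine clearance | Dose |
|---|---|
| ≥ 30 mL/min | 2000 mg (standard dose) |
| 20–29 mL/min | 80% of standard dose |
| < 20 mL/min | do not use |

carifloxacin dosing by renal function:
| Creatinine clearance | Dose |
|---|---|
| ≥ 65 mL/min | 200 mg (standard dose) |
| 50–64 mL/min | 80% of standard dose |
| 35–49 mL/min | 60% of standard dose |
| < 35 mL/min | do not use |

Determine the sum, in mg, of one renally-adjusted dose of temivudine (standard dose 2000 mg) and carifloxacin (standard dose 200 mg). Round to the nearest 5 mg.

CrCl = (140 − 71) × 88.7 / (72 × 1.55) × 0.85 = 6120.3 / 111.60 × 0.85 ≈ 46.6 mL/min
CrCl ≈ 47 mL/min.
temivudine: ≥ 30 mL/min → 100% of 2000 mg = 2000 mg.
carifloxacin: 35–49 mL/min → 60% of 200 mg = 120 mg.
Total = 2000 + 120 = 2120 mg.

2120 mg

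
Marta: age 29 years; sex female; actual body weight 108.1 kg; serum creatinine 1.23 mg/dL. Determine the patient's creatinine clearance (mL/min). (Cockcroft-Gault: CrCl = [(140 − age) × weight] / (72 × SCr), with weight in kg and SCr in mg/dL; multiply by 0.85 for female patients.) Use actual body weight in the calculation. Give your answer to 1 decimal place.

115.2 mL/min

CrCl = (140 − 29) × 108.1 / (72 × 1.23) × 0.85 = 11999.1 / 88.56 × 0.85 ≈ 115.2 mL/min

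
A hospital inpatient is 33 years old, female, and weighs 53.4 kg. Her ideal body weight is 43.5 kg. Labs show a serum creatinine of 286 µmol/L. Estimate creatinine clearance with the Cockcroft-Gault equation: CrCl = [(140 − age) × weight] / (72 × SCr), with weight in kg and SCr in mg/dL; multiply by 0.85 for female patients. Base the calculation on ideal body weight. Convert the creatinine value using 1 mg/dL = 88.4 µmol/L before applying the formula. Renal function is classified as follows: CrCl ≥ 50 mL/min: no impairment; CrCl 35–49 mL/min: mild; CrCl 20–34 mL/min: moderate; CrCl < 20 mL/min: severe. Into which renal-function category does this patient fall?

SCr = 286 / 88.4 = 3.235 mg/dL
CrCl = (140 − 33) × 43.5 / (72 × 3.235) × 0.85 = 4654.5 / 232.92 × 0.85 ≈ 17.0 mL/min
17 mL/min falls in the 'severe' range.

severe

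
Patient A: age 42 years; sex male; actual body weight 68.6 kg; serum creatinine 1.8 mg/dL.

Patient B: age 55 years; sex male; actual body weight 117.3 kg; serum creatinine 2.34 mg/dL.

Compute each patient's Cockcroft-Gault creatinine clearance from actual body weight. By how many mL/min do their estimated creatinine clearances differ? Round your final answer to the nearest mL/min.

7 mL/min

Patient A: CrCl = (140 − 42) × 68.6 / (72 × 1.8) = 6722.8 / 129.60 ≈ 51.9 mL/min
Patient B: CrCl = (140 − 55) × 117.3 / (72 × 2.34) = 9970.5 / 168.48 ≈ 59.2 mL/min
|51.9 − 59.2| = 7.3 mL/min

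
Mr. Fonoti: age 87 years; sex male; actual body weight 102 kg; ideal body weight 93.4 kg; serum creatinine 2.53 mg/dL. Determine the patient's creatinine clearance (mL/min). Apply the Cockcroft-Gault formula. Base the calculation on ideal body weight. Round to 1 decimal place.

27.2 mL/min

CrCl = (140 − 87) × 93.4 / (72 × 2.53) = 4950.2 / 182.16 ≈ 27.2 mL/min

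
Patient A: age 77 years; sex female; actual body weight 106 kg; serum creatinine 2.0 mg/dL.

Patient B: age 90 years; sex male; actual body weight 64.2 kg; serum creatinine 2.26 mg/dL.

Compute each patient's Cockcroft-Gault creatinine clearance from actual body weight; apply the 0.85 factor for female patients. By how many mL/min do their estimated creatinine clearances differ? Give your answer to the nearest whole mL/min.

20 mL/min

Patient A: CrCl = (140 − 77) × 106 / (72 × 2) × 0.85 = 6678.0 / 144.00 × 0.85 ≈ 39.4 mL/min
Patient B: CrCl = (140 − 90) × 64.2 / (72 × 2.26) = 3210.0 / 162.72 ≈ 19.7 mL/min
|39.4 − 19.7| = 19.7 mL/min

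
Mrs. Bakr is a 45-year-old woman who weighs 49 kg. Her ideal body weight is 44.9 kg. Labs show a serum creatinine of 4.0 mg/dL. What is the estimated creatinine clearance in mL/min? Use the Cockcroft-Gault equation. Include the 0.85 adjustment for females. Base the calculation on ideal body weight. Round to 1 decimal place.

CrCl = (140 − 45) × 44.9 / (72 × 4) × 0.85 = 4265.5 / 288.00 × 0.85 ≈ 12.6 mL/min

12.6 mL/min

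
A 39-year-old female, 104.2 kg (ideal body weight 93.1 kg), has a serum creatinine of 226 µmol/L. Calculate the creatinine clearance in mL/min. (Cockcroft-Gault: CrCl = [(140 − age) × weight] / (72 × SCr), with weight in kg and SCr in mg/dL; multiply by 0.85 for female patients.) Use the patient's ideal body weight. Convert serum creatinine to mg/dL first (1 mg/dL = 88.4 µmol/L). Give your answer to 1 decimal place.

SCr = 226 / 88.4 = 2.557 mg/dL
CrCl = (140 − 39) × 93.1 / (72 × 2.557) × 0.85 = 9403.1 / 184.10 × 0.85 ≈ 43.4 mL/min

43.4 mL/min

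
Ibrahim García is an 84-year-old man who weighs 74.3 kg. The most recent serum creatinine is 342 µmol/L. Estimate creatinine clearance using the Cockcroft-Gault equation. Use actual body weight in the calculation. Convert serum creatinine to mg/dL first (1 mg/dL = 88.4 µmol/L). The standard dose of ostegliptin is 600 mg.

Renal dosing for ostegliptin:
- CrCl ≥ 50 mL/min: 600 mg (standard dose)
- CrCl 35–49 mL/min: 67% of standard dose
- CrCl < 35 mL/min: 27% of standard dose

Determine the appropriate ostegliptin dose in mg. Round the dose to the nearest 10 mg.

160 mg

SCr = 342 / 88.4 = 3.869 mg/dL
CrCl = (140 − 84) × 74.3 / (72 × 3.869) = 4160.8 / 278.57 ≈ 14.9 mL/min
CrCl ≈ 15 mL/min → bracket < 35 mL/min.
27% of 600 mg = 162 mg → 160 mg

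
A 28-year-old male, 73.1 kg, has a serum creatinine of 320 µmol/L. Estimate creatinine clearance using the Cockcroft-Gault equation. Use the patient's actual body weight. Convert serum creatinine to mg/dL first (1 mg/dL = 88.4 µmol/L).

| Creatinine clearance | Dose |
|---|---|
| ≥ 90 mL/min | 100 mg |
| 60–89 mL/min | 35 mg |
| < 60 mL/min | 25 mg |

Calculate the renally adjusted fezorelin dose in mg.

25 mg

SCr = 320 / 88.4 = 3.62 mg/dL
CrCl = (140 − 28) × 73.1 / (72 × 3.62) = 8187.2 / 260.64 ≈ 31.4 mL/min
CrCl ≈ 31 mL/min → bracket < 60 mL/min.
Dose for this bracket: 25 mg.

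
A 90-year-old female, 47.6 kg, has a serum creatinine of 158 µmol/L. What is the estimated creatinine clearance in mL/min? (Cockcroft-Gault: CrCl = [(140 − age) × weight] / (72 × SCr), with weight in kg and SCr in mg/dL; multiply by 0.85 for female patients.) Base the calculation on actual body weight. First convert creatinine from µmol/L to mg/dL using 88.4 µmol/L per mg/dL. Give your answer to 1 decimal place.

SCr = 158 / 88.4 = 1.787 mg/dL
CrCl = (140 − 90) × 47.6 / (72 × 1.787) × 0.85 = 2380.0 / 128.66 × 0.85 ≈ 15.7 mL/min

15.7 mL/min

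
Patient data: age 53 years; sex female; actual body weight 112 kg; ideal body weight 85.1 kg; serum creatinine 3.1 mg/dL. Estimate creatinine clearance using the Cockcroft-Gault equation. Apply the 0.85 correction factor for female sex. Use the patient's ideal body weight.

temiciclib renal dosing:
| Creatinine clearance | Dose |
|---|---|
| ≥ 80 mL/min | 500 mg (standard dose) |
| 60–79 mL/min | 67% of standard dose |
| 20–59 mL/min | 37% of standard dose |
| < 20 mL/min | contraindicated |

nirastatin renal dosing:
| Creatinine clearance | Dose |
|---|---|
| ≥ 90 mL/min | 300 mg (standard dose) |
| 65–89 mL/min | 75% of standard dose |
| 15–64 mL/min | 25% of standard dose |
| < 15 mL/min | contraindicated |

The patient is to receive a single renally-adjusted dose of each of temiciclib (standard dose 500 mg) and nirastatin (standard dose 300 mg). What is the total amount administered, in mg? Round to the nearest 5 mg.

260 mg

CrCl = (140 − 53) × 85.1 / (72 × 3.1) × 0.85 = 7403.7 / 223.20 × 0.85 ≈ 28.2 mL/min
CrCl ≈ 28 mL/min.
temiciclib: 20–59 mL/min → 37% of 500 mg = 185 mg.
nirastatin: 15–64 mL/min → 25% of 300 mg = 75 mg.
Total = 185 + 75 = 260 mg.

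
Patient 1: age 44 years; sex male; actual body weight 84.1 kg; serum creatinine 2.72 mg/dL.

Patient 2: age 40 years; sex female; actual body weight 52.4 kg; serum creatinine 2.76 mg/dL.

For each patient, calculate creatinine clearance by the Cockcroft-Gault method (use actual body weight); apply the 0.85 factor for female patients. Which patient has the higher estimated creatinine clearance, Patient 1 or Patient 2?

Patient 1: CrCl = (140 − 44) × 84.1 / (72 × 2.72) = 8073.6 / 195.84 ≈ 41.2 mL/min
Patient 2: CrCl = (140 − 40) × 52.4 / (72 × 2.76) × 0.85 = 5240.0 / 198.72 × 0.85 ≈ 22.4 mL/min
41.2 vs 22.4 mL/min → Patient 1 is higher.

Patient 1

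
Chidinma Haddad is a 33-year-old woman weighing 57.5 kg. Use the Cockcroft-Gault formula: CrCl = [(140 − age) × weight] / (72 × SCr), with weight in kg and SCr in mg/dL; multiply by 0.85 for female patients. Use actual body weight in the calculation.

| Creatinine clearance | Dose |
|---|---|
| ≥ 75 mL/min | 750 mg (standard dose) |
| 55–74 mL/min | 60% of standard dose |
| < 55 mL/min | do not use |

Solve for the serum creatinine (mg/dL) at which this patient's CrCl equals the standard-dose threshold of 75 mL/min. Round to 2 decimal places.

0.97 mg/dL

Standard dose requires CrCl ≥ 75 mL/min.
Set (140 − 33) × 57.5 × 0.85 / (72 × SCr) = 75
SCr = (140 − 33) × 57.5 × 0.85 / (72 × 75) = 0.968 mg/dL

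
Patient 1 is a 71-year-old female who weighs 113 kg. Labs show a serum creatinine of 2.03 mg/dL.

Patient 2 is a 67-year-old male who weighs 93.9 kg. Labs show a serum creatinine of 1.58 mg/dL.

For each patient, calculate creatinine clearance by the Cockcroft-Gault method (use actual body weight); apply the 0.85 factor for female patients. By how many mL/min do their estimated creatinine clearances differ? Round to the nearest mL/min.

15 mL/min

Patient 1: CrCl = (140 − 71) × 113 / (72 × 2.03) × 0.85 = 7797.0 / 146.16 × 0.85 ≈ 45.3 mL/min
Patient 2: CrCl = (140 − 67) × 93.9 / (72 × 1.58) = 6854.7 / 113.76 ≈ 60.3 mL/min
|45.3 − 60.3| = 15.0 mL/min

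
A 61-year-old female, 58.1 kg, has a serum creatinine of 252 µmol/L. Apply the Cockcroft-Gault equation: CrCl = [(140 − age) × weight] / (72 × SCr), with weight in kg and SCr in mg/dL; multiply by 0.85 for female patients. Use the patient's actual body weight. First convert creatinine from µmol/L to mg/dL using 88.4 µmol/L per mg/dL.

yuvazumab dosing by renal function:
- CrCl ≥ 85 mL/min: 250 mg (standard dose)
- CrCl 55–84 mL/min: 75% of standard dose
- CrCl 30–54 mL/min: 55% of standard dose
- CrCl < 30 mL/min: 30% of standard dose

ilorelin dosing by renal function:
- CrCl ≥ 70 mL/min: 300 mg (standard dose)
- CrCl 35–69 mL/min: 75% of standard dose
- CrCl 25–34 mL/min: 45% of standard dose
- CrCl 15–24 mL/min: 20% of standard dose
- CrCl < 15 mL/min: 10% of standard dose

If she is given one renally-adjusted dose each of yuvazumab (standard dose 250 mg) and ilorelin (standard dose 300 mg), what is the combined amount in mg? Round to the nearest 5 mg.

SCr = 252 / 88.4 = 2.851 mg/dL
CrCl = (140 − 61) × 58.1 / (72 × 2.851) × 0.85 = 4589.9 / 205.27 × 0.85 ≈ 19.0 mL/min
CrCl ≈ 19 mL/min.
yuvazumab: < 30 mL/min → 30% of 250 mg = 75 mg.
ilorelin: 15–24 mL/min → 20% of 300 mg = 60 mg.
Total = 75 + 60 = 135 mg.

135 mg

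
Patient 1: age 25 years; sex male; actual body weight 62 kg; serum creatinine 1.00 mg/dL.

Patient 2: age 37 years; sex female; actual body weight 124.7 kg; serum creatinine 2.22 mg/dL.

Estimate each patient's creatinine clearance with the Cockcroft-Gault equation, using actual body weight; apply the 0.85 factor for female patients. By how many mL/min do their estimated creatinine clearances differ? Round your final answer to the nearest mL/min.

Patient 1: CrCl = (140 − 25) × 62 / (72 × 1) = 7130.0 / 72.00 ≈ 99.0 mL/min
Patient 2: CrCl = (140 − 37) × 124.7 / (72 × 2.22) × 0.85 = 12844.1 / 159.84 × 0.85 ≈ 68.3 mL/min
|99.0 − 68.3| = 30.7 mL/min

31 mL/min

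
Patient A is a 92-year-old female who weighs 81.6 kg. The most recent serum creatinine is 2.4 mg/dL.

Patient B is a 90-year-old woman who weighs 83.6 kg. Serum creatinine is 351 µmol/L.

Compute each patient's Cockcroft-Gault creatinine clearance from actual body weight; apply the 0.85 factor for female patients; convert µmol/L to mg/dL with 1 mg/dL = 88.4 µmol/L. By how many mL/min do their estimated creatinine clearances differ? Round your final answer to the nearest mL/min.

7 mL/min

Patient A: CrCl = (140 − 92) × 81.6 / (72 × 2.4) × 0.85 = 3916.8 / 172.80 × 0.85 ≈ 19.3 mL/min
Patient B: SCr = 351 / 88.4 = 3.971 mg/dL
Patient B: CrCl = (140 − 90) × 83.6 / (72 × 3.971) × 0.85 = 4180.0 / 285.91 × 0.85 ≈ 12.4 mL/min
|19.3 − 12.4| = 6.9 mL/min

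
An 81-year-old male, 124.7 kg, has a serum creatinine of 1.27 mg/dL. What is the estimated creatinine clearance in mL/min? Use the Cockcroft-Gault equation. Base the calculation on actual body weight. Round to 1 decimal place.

80.5 mL/min

CrCl = (140 − 81) × 124.7 / (72 × 1.27) = 7357.3 / 91.44 ≈ 80.5 mL/min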